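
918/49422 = 153/8237 =0.02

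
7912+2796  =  10708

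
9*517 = 4653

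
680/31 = 680/31 = 21.94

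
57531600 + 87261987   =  144793587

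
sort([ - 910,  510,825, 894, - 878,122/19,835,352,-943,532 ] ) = [ - 943, - 910, - 878, 122/19,352,510,532 , 825,835, 894 ]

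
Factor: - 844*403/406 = - 170066/203 = - 2^1 * 7^(-1 )*13^1*29^( - 1 )*31^1*211^1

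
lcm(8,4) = 8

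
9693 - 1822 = 7871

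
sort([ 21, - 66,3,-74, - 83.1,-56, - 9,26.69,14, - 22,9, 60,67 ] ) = [ - 83.1, - 74, - 66,-56,-22, - 9,3,9,14,21, 26.69,60,67]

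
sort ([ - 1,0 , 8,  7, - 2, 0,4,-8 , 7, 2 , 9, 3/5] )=[ - 8, - 2, - 1, 0,0,3/5,2 , 4, 7, 7, 8,  9]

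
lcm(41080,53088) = 3450720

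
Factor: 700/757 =2^2 * 5^2*7^1*757^( - 1)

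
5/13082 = 5/13082 = 0.00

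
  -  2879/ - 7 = 2879/7 = 411.29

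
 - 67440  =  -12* 5620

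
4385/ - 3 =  - 1462+1/3 = - 1461.67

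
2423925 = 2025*1197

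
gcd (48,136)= 8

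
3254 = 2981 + 273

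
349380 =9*38820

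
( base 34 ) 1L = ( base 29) 1Q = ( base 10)55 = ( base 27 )21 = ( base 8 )67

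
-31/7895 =-1+7864/7895 = - 0.00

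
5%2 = 1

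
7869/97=81+12/97 =81.12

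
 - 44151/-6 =7358+1/2 = 7358.50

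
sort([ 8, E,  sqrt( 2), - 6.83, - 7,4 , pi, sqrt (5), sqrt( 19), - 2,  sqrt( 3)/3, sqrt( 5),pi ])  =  [ - 7,-6.83 ,-2, sqrt( 3)/3, sqrt( 2 ), sqrt ( 5), sqrt( 5) , E,pi, pi, 4, sqrt (19), 8 ] 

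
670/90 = 67/9  =  7.44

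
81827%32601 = 16625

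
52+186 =238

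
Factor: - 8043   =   - 3^1*7^1 * 383^1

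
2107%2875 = 2107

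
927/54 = 17 + 1/6 = 17.17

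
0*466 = 0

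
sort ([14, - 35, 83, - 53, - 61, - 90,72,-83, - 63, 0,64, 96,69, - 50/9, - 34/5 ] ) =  [ - 90 , - 83, - 63, - 61, - 53, - 35, - 34/5,-50/9, 0, 14,64,69, 72,83,96]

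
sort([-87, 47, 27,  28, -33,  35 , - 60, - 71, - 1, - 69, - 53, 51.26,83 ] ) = [-87, - 71, -69, - 60,-53, - 33,- 1,27,28 , 35,47, 51.26,83 ] 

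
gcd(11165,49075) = 5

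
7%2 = 1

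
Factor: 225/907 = 3^2 * 5^2*907^ ( - 1 )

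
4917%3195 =1722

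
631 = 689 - 58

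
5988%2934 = 120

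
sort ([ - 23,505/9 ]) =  [-23, 505/9 ] 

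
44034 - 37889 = 6145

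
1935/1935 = 1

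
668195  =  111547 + 556648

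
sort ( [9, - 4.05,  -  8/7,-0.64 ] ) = [- 4.05, - 8/7, - 0.64, 9 ]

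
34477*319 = 10998163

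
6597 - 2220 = 4377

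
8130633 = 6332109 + 1798524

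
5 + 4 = 9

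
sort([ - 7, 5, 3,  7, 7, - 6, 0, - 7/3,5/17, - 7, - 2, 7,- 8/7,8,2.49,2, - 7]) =[ - 7,  -  7 , - 7 , - 6,-7/3 , - 2,-8/7, 0 , 5/17, 2, 2.49, 3,5,7,7, 7, 8]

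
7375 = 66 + 7309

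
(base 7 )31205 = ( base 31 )7tn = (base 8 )16741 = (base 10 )7649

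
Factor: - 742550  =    -  2^1* 5^2 * 14851^1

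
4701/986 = 4701/986 = 4.77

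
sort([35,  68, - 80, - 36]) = [-80, - 36,35,  68] 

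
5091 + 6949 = 12040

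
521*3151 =1641671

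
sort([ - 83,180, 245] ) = [-83,180,245 ]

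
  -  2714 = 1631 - 4345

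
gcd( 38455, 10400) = 5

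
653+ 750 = 1403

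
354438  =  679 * 522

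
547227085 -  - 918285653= 1465512738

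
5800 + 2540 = 8340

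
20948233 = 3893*5381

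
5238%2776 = 2462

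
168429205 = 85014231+83414974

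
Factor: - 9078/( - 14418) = 17/27=3^ ( - 3 )*17^1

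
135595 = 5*27119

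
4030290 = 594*6785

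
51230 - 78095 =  -26865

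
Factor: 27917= 27917^1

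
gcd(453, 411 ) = 3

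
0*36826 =0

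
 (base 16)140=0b101000000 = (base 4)11000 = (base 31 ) aa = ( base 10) 320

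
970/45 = 21+5/9 = 21.56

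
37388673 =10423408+26965265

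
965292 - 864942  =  100350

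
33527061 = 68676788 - 35149727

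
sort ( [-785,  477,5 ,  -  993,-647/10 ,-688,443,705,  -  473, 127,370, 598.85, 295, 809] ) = [ - 993, - 785 , - 688, - 473,  -  647/10,5, 127, 295,  370,443, 477,598.85,705,809]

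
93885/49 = 93885/49 = 1916.02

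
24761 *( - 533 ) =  - 13197613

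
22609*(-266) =-6013994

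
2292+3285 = 5577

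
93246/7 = 93246/7 =13320.86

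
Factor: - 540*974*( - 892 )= 2^5*3^3*5^1*223^1 *487^1 = 469156320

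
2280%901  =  478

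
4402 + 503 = 4905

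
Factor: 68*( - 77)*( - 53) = 277508=2^2*7^1*11^1*17^1*53^1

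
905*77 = 69685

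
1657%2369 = 1657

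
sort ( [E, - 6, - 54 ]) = [-54,  -  6, E ]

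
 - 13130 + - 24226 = -37356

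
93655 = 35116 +58539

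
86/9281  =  86/9281 = 0.01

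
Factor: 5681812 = 2^2 * 53^1*26801^1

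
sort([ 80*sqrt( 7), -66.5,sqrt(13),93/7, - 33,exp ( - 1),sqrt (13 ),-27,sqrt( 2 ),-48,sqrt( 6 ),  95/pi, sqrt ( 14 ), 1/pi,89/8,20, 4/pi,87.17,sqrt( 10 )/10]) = [ - 66.5, - 48, - 33, - 27, sqrt( 10) /10,1/pi, exp( - 1 ),4/pi,sqrt( 2 ), sqrt( 6), sqrt( 13),sqrt(13),  sqrt( 14),89/8,93/7,20, 95/pi,87.17, 80*sqrt( 7 ) ]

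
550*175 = 96250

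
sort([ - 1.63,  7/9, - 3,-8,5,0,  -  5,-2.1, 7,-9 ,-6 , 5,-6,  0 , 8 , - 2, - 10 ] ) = [-10, - 9, - 8, - 6,-6, - 5,-3, - 2.1, - 2,-1.63, 0,  0,  7/9,5,5, 7, 8]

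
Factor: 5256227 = 761^1*6907^1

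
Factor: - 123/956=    - 2^(-2)*3^1*41^1 * 239^( - 1)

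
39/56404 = 39/56404 = 0.00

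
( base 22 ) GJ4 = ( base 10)8166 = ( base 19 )13bf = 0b1111111100110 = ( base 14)2d94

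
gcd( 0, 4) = 4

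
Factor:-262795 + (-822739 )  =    -  1085534  =  - 2^1  *67^1*8101^1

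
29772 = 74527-44755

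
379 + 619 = 998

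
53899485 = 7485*7201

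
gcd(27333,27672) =3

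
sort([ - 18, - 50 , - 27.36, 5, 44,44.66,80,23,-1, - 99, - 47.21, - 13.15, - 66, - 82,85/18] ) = [ - 99,- 82, - 66,-50,-47.21, - 27.36, - 18, - 13.15, - 1 , 85/18 , 5,23,  44, 44.66,80 ]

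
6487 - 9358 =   -  2871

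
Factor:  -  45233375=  - 5^3*11^1*67^1*491^1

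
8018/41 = 195 + 23/41 = 195.56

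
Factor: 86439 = 3^1 * 28813^1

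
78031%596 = 551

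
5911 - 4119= 1792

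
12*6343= 76116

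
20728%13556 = 7172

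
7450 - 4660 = 2790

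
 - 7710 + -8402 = -16112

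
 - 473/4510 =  - 43/410 = - 0.10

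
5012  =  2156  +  2856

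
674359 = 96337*7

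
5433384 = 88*61743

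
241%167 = 74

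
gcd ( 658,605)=1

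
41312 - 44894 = -3582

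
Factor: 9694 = 2^1*37^1 * 131^1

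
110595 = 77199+33396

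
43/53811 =43/53811=0.00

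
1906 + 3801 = 5707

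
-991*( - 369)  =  365679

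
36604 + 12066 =48670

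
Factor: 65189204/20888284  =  16297301/5222071 = 43^1*379007^1*5222071^(- 1)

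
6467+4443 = 10910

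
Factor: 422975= 5^2* 7^1*2417^1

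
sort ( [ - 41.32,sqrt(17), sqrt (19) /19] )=[-41.32, sqrt( 19)/19, sqrt(17) ]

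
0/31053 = 0 = 0.00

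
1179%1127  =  52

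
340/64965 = 68/12993=0.01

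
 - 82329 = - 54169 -28160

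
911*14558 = 13262338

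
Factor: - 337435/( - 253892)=2^(-2)* 5^1*7^1*31^1 * 311^1*63473^(-1 )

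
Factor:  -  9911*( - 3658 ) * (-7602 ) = -275606237676 = -  2^2*3^1*7^1*11^1*17^1*31^1*53^1*59^1*181^1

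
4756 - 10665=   -  5909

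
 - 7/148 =-1 + 141/148 = -  0.05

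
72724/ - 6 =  - 12121 + 1/3 = - 12120.67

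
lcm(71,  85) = 6035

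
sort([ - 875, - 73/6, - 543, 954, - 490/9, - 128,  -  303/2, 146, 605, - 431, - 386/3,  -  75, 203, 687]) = [- 875, - 543, - 431, - 303/2 ,-386/3, - 128, - 75,  -  490/9, - 73/6, 146, 203, 605,687, 954]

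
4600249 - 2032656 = 2567593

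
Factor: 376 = 2^3*47^1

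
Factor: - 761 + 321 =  - 440= - 2^3*5^1 *11^1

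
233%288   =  233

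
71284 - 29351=41933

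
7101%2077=870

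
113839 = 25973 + 87866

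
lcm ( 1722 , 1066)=22386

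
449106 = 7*64158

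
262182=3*87394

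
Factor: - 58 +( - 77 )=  - 135 =- 3^3 *5^1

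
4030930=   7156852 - 3125922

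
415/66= 6 + 19/66 =6.29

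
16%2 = 0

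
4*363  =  1452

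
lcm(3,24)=24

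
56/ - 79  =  -56/79 =- 0.71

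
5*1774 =8870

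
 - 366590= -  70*5237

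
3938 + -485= 3453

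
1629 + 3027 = 4656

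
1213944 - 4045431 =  - 2831487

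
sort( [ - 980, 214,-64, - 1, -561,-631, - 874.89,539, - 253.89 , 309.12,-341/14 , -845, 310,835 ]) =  [ -980, - 874.89 ,  -  845,-631 , -561, - 253.89, - 64,-341/14,-1,214,  309.12, 310,539,835]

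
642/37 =17 + 13/37 = 17.35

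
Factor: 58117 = 89^1*653^1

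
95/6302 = 95/6302 = 0.02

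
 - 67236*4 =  - 268944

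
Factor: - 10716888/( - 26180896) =27339/66788 = 2^ (-2)* 3^1 * 13^1*59^( -1) * 283^( - 1)*701^1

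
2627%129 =47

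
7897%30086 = 7897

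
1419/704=2 + 1/64= 2.02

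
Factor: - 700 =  -2^2 * 5^2 * 7^1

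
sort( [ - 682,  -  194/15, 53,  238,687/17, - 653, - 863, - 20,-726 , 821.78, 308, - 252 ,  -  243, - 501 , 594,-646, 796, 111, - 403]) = [  -  863, - 726, - 682 , - 653,-646, - 501,-403, - 252,-243,-20,-194/15,687/17, 53, 111, 238,308, 594, 796, 821.78 ] 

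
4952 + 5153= 10105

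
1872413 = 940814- - 931599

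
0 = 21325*0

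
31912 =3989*8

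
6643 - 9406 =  - 2763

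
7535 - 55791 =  - 48256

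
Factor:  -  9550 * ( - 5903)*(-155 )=-8737915750  =  - 2^1*5^3*31^1*191^1 * 5903^1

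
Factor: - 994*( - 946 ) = 940324= 2^2*7^1*11^1*43^1*71^1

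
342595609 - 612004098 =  - 269408489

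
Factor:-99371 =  - 99371^1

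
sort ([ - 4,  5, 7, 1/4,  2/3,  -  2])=[  -  4,  -  2,1/4,  2/3,  5,7] 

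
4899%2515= 2384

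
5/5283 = 5/5283 = 0.00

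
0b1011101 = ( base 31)30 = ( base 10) 93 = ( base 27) 3c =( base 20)4d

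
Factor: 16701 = 3^1*  19^1 * 293^1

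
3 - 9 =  - 6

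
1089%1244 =1089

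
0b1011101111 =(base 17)2A3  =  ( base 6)3251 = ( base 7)2122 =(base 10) 751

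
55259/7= 7894 + 1/7 = 7894.14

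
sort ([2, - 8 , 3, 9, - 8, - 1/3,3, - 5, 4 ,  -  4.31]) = [ - 8 ,  -  8 , - 5, - 4.31, - 1/3,2,  3,3,4, 9] 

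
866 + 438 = 1304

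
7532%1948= 1688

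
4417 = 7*631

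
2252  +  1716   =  3968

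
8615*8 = 68920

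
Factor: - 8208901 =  - 8208901^1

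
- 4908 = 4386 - 9294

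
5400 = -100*( - 54 )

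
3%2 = 1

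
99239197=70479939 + 28759258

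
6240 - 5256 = 984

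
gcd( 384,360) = 24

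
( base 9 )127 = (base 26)42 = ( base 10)106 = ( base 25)46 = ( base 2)1101010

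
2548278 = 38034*67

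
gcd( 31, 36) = 1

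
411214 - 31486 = 379728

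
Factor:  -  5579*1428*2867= - 22840850004 =- 2^2*3^1 * 7^2*17^1 *47^1*61^1*797^1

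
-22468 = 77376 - 99844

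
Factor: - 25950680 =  - 2^3 * 5^1 * 7^1 * 92681^1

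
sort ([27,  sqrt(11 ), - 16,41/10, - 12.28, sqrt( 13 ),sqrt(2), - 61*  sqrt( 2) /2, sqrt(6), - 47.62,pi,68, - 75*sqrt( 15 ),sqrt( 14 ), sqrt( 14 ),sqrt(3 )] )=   [- 75*sqrt(15), - 47.62, - 61*sqrt ( 2) /2, - 16, - 12.28,sqrt( 2),  sqrt( 3),sqrt( 6 ),pi,  sqrt(11 ),sqrt( 13 ),sqrt ( 14 ),sqrt (14 ),41/10,27, 68] 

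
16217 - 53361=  - 37144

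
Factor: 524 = 2^2*131^1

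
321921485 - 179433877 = 142487608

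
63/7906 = 63/7906 = 0.01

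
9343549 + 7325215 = 16668764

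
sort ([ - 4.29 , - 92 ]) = [ - 92, - 4.29]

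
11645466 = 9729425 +1916041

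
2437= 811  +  1626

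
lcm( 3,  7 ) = 21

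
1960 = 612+1348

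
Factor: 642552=2^3*3^1*41^1*653^1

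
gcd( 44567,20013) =1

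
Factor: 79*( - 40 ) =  - 3160 = -2^3*5^1*79^1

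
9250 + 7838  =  17088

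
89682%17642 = 1472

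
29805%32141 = 29805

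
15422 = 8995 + 6427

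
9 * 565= 5085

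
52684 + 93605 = 146289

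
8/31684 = 2/7921 = 0.00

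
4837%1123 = 345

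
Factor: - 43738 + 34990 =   -  2^2*3^7  =  - 8748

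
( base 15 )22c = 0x1EC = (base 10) 492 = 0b111101100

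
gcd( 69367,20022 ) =71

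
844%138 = 16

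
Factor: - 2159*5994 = - 12941046 =-2^1*3^4 * 17^1 * 37^1*127^1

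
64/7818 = 32/3909= 0.01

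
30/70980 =1/2366 = 0.00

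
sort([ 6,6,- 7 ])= [ - 7, 6,6 ]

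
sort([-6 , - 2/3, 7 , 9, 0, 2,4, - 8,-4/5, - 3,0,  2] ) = [ - 8, - 6, - 3, - 4/5, - 2/3 , 0,0,2,2 , 4, 7, 9] 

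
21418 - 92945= - 71527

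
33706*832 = 28043392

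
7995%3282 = 1431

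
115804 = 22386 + 93418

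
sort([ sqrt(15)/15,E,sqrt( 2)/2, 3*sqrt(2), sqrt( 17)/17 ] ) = [ sqrt( 17 )/17 , sqrt(15) /15, sqrt(2)/2, E,  3*sqrt ( 2 ) ] 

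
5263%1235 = 323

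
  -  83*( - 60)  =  4980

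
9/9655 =9/9655 = 0.00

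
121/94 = 1 + 27/94 = 1.29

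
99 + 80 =179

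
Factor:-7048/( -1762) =4 =2^2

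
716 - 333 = 383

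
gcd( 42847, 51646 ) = 7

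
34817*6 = 208902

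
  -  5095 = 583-5678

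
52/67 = 52/67 = 0.78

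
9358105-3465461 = 5892644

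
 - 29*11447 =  - 331963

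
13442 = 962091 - 948649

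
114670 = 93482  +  21188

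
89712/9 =9968  =  9968.00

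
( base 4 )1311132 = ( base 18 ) 153C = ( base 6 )54450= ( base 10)7518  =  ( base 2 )1110101011110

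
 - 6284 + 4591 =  - 1693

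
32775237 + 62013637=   94788874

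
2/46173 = 2/46173= 0.00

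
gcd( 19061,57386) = 7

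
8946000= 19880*450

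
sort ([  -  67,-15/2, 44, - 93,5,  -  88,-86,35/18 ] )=[ - 93, - 88,-86, - 67,-15/2,35/18,  5, 44 ] 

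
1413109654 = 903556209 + 509553445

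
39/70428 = 13/23476 = 0.00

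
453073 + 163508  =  616581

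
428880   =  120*3574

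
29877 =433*69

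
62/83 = 62/83 = 0.75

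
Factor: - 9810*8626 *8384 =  - 2^8*3^2*5^1*19^1*109^1*  131^1*227^1 = - 709462967040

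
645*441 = 284445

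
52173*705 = 36781965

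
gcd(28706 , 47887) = 1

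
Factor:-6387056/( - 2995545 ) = 2^4*3^( - 1 )*5^(-1 )  *7^( - 1)*13^1*47^ ( - 1 )*607^(  -  1 )*30707^1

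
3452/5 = 690 + 2/5 = 690.40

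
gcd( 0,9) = 9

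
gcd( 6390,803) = 1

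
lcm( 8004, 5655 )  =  520260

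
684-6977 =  - 6293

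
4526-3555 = 971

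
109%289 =109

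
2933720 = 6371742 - 3438022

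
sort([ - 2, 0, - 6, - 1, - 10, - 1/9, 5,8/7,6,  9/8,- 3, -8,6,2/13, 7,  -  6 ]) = [ - 10,  -  8, - 6 , - 6,-3, - 2, - 1,-1/9,0,2/13 , 9/8,8/7, 5, 6,6,7 ]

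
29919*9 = 269271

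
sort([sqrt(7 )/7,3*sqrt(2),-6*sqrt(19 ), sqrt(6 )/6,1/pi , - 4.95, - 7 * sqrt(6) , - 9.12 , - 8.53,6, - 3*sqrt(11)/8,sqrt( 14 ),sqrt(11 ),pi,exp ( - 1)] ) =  [ - 6*sqrt(19), - 7*sqrt(6 ), - 9.12, -8.53,-4.95, - 3*sqrt(11 )/8,  1/pi,exp( - 1 ), sqrt(7)/7 , sqrt(6 )/6,pi, sqrt(11) , sqrt(14 ), 3*sqrt(2), 6 ] 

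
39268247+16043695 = 55311942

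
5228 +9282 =14510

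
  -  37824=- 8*4728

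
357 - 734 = - 377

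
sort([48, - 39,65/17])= [  -  39, 65/17, 48 ]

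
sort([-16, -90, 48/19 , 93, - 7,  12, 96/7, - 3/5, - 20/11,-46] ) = [ - 90, - 46 , - 16 , - 7, - 20/11, - 3/5 , 48/19, 12,  96/7 , 93 ]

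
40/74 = 20/37 = 0.54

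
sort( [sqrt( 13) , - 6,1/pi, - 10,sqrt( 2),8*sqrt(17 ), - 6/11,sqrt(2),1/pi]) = [ - 10, - 6, - 6/11,1/pi,1/pi,sqrt(2), sqrt(2) , sqrt( 13)  ,  8*sqrt (17)]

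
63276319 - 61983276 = 1293043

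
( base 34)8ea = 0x2606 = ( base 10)9734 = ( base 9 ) 14315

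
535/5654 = 535/5654 = 0.09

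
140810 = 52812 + 87998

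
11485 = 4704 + 6781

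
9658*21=202818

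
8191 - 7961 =230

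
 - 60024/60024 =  - 1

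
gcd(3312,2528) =16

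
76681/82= 935 + 11/82 = 935.13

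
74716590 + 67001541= 141718131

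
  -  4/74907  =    -  4/74907 = - 0.00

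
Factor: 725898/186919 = 2^1* 3^1 *41^( - 1 ) * 47^(-1) *97^(-1)*337^1 * 359^1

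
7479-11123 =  - 3644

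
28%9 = 1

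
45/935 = 9/187 = 0.05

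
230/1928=115/964 =0.12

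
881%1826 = 881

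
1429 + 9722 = 11151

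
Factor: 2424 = 2^3*3^1*101^1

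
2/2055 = 2/2055 = 0.00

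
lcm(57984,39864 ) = 637824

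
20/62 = 10/31 = 0.32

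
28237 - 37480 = -9243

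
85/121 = 85/121 = 0.70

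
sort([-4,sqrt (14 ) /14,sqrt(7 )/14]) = [ - 4, sqrt(7)/14, sqrt(14 )/14]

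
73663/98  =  73663/98 = 751.66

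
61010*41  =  2501410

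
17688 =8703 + 8985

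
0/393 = 0= 0.00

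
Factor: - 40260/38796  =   - 5^1 * 11^1*53^( - 1) = -55/53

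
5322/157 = 5322/157 = 33.90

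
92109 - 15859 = 76250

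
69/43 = 1 + 26/43 = 1.60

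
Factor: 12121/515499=3^(-1)*17^1 *241^ ( - 1 ) = 17/723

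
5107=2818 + 2289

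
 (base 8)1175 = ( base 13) 3a0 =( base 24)12d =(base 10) 637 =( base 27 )NG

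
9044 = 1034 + 8010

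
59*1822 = 107498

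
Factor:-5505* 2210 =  - 2^1*3^1*5^2 * 13^1*17^1 * 367^1 = - 12166050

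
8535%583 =373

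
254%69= 47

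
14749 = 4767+9982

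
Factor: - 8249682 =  - 2^1*3^1*7^1 * 103^1* 1907^1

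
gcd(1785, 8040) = 15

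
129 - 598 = - 469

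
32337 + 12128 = 44465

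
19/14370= 19/14370 = 0.00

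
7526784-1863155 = 5663629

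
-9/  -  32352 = 3/10784= 0.00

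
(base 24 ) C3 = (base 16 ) 123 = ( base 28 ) ab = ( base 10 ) 291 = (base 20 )eb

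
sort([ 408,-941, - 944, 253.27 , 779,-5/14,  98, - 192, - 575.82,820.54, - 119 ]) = [ - 944, - 941, - 575.82, - 192,-119, - 5/14 , 98,253.27,408,779,820.54 ]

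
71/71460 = 71/71460 = 0.00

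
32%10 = 2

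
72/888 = 3/37 = 0.08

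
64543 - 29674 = 34869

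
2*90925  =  181850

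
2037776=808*2522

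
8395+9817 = 18212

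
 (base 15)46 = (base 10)66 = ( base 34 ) 1w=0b1000010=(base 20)36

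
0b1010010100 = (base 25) 11a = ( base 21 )1a9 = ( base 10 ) 660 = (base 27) OC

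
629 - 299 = 330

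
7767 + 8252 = 16019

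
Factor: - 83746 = - 2^1*13^1*3221^1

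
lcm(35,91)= 455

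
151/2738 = 151/2738 =0.06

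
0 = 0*488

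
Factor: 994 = 2^1 *7^1  *71^1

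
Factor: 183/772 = 2^(-2)*3^1*61^1*193^( - 1 )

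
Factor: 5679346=2^1*107^1*26539^1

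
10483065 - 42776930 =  - 32293865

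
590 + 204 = 794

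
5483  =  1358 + 4125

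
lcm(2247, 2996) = 8988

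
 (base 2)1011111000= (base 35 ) lp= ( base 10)760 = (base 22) 1CC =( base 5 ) 11020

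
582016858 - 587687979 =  - 5671121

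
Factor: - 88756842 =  - 2^1*3^1*373^1 * 39659^1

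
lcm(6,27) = 54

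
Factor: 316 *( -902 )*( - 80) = 22802560 = 2^7*5^1*11^1 *41^1*  79^1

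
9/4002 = 3/1334 = 0.00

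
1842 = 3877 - 2035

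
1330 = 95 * 14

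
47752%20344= 7064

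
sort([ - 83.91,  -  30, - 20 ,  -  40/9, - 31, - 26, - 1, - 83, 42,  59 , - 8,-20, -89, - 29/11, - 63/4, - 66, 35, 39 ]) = [ - 89,  -  83.91, - 83, - 66, - 31, - 30, - 26, -20, - 20, - 63/4,  -  8, - 40/9,-29/11,  -  1, 35, 39, 42,59] 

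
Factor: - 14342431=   -  14342431^1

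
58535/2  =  29267 + 1/2 = 29267.50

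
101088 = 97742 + 3346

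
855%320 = 215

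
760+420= 1180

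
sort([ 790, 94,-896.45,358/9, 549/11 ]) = [-896.45, 358/9 , 549/11, 94 , 790]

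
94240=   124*760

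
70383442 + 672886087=743269529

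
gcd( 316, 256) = 4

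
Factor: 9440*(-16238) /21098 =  - 2^5*5^1*7^( - 1)*11^( - 1 ) * 23^1*59^1*137^( - 1)*353^1 = - 76643360/10549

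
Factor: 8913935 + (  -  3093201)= 5820734 = 2^1*227^1*12821^1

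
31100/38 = 818 + 8/19 = 818.42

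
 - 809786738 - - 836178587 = 26391849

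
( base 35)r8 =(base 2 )1110111001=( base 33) st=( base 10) 953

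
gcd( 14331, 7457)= 1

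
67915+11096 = 79011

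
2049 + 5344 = 7393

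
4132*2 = 8264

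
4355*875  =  3810625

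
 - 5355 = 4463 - 9818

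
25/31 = 25/31= 0.81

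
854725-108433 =746292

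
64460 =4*16115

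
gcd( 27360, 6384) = 912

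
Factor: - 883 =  - 883^1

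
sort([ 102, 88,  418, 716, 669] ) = [88, 102, 418, 669, 716]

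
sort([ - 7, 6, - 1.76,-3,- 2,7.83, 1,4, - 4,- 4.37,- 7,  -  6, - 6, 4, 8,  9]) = [ - 7, - 7, - 6, - 6,-4.37, - 4,  -  3, - 2,-1.76,  1,  4,4, 6, 7.83, 8, 9]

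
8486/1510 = 4243/755 =5.62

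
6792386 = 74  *91789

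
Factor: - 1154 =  - 2^1*577^1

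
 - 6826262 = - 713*9574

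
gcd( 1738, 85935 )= 1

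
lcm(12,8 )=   24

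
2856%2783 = 73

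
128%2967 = 128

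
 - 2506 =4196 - 6702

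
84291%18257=11263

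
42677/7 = 6096+5/7 = 6096.71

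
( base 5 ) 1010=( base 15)8a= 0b10000010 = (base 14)94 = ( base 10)130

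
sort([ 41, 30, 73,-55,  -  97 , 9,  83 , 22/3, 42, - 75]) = [- 97 , - 75, - 55,22/3 , 9,30, 41,42, 73,83]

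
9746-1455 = 8291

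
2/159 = 2/159 = 0.01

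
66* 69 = 4554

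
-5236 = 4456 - 9692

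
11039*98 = 1081822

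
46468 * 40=1858720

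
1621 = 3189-1568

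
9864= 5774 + 4090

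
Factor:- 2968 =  - 2^3*7^1*53^1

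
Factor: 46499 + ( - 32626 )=13873^1 = 13873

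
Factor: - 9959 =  - 23^1*433^1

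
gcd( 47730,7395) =15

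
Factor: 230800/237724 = 2^2*5^2*103^(-1) = 100/103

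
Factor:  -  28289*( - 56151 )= 3^2*17^1*367^1*28289^1 = 1588455639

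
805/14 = 115/2= 57.50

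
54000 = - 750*( - 72)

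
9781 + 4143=13924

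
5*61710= 308550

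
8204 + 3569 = 11773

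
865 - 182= 683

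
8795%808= 715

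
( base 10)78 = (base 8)116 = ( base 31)2g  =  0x4E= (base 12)66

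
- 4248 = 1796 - 6044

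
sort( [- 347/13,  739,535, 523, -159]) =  [ - 159, - 347/13, 523,535, 739 ]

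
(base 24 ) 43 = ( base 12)83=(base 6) 243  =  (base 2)1100011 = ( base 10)99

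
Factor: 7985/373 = 5^1*373^(-1)*1597^1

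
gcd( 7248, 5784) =24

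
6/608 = 3/304  =  0.01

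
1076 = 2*538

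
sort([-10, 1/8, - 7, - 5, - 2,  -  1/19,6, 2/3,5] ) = [ - 10, - 7,  -  5, - 2  ,-1/19, 1/8,2/3,5, 6] 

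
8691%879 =780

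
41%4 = 1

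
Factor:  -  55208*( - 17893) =987836744=   2^3*29^1*67^1*103^1*617^1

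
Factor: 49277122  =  2^1 * 4211^1*5851^1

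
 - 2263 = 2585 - 4848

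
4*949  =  3796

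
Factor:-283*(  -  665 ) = 5^1*7^1*19^1*283^1 = 188195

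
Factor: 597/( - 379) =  -3^1*199^1*379^(-1) 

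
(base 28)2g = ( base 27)2i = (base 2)1001000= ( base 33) 26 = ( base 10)72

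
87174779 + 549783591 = 636958370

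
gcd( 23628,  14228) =4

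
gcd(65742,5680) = 2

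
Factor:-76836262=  - 2^1*38418131^1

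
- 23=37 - 60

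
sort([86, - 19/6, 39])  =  [ - 19/6, 39, 86]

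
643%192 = 67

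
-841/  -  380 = 2 + 81/380 = 2.21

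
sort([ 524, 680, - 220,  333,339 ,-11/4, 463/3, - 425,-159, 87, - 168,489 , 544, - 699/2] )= [-425 ,-699/2,-220, - 168, - 159, - 11/4, 87,463/3,333, 339,489, 524,544, 680] 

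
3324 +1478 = 4802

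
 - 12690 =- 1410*9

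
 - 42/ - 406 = 3/29=0.10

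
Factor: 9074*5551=2^1*7^1 * 13^2*61^1*349^1 = 50369774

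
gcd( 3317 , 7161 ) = 31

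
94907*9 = 854163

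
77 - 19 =58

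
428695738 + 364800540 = 793496278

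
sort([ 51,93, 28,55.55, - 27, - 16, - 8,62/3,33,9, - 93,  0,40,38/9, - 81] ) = [ - 93, - 81,- 27, - 16, - 8, 0,38/9 , 9, 62/3, 28,33,40 , 51, 55.55,93 ]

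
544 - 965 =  - 421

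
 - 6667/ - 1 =6667 + 0/1 = 6667.00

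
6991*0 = 0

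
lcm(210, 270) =1890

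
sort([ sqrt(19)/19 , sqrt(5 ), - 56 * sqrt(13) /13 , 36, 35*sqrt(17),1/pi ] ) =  [ - 56*sqrt(13)/13,sqrt ( 19)/19,1/pi,sqrt(5 ),36,35*sqrt (17 ) ] 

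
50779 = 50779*1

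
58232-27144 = 31088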